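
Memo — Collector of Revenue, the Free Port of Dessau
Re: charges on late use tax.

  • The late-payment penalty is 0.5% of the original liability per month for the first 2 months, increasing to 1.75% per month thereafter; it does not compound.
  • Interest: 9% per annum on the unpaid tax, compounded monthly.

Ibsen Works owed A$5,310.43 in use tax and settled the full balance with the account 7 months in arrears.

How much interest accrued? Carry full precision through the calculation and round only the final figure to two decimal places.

Interest (9%/yr ÷ 12 = 0.75%/month): A$5,310.43 × ((1 + 0.0075)^7 − 1) = A$285.1495…

A$285.15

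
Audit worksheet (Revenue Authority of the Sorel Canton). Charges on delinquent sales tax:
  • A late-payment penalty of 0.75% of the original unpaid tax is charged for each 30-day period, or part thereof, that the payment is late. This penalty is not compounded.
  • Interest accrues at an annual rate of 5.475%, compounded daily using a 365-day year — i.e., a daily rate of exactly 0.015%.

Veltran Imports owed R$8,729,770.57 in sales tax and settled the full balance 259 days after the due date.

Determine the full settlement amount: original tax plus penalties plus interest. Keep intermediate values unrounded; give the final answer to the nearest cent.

R$9,664,829.40

Penalty periods: ⌈259/30⌉ = 9; penalty = 9 × 0.75% × R$8,729,770.57 = R$589,259.51…
Interest: R$8,729,770.57 × ((1 + 0.00015)^259 − 1) = R$8,729,770.57 × 0.03961150… = R$345,799.3148…
Total = R$8,729,770.57 + R$589,259.5135… + R$345,799.3148… = R$9,664,829.40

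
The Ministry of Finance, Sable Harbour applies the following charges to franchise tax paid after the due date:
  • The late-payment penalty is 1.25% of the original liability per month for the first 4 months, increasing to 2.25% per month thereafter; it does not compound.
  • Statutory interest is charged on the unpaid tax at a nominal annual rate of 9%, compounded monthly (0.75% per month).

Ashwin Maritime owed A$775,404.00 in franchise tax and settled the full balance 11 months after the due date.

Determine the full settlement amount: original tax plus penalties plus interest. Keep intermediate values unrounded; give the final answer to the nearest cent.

A$1,002,724.86

Penalty, months 1–4: 4 × 1.25% × A$775,404.00 = A$38,770.20
Penalty, months 5–11: 7 × 2.25% × A$775,404.00 = A$122,126.13
Interest: A$775,404.00 × ((1 + 0.0075)^11 − 1) = A$775,404.00 × 0.0856644… = A$66,424.5297…
Total = A$775,404.00 + A$160,896.3300 + A$66,424.5297… = A$1,002,724.86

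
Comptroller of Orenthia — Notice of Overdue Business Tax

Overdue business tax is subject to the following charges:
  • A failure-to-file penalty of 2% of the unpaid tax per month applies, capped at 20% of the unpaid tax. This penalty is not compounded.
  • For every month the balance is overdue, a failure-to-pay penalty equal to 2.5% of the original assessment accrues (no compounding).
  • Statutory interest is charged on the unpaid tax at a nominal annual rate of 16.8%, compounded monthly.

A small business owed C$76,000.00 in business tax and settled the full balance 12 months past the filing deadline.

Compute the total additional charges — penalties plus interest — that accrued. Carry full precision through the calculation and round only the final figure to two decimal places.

Failure-to-file: 12 × 2% × C$76,000.00 = C$18,240.00, capped at 20% × C$76,000.00 = C$15,200.00
Failure-to-pay penalty = 2.5% × C$76,000.00 × 12 mo = C$22,800.00
Interest (16.8%/yr ÷ 12 = 1.4%/month): C$76,000.00 × ((1 + 0.014)^12 − 1) = C$13,798.4938…
Penalties + interest = C$38,000.0000 + C$13,798.4938… = C$51,798.49

C$51,798.49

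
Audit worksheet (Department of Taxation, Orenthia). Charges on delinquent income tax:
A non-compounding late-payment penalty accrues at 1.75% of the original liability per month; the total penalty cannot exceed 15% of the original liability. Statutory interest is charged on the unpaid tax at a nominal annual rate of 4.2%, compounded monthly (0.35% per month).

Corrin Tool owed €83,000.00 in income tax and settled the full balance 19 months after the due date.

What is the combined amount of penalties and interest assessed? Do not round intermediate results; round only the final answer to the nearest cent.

Penalty (uncapped): 19 × 1.75% × €83,000.00 = €27,597.50; cap = 15% × €83,000.00 = €12,450.00 → penalty = €12,450.00
Interest: €83,000.00 × ((1 + 0.0035)^19 − 1) = €83,000.00 × 0.0686369… = €5,696.8613…
Penalties + interest = €12,450.0000 + €5,696.8613… = €18,146.86

€18,146.86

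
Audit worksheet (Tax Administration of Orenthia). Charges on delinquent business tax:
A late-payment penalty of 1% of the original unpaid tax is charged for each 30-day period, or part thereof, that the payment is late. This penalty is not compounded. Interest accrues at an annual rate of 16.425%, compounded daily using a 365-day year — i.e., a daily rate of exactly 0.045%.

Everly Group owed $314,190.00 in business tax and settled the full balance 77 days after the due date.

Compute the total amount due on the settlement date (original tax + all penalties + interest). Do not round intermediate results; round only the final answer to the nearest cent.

Penalty periods: ⌈77/30⌉ = 3; penalty = 3 × 1% × $314,190.00 = $9,425.70
Interest: $314,190.00 × ((1 + 0.00045)^77 − 1) = $314,190.00 × 0.03524924… = $11,074.9577…
Total = $314,190.00 + $9,425.7000 + $11,074.9577… = $334,690.66

$334,690.66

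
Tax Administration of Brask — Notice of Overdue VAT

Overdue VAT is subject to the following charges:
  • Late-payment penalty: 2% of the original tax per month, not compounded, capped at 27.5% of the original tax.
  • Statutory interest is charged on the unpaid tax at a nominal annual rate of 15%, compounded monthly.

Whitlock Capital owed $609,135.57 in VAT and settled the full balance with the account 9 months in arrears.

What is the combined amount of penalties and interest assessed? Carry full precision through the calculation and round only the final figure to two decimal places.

$181,700.38

Penalty: 9 × 2% × $609,135.57 = $109,644.40… (below the 27.5% cap of $167,512.28…)
Interest (15%/yr ÷ 12 = 1.25%/month): $609,135.57 × ((1 + 0.0125)^9 − 1) = $72,055.9729…
Penalties + interest = $109,644.4026 + $72,055.9729… = $181,700.38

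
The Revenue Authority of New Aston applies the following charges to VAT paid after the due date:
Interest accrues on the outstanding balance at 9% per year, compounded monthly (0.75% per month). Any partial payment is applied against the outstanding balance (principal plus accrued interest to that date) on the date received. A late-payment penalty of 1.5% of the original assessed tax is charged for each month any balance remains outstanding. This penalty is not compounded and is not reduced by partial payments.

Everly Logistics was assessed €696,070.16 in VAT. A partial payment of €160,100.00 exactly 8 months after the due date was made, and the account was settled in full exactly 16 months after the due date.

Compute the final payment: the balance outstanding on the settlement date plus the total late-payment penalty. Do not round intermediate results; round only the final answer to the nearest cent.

€781,560.44

Balance at month 8: €696,070.1600 × (1 + 0.0075)^8 = €738,947.2799…
After €160,100.00 payment: €738,947.2799… − €160,100.00 = €578,847.2799…
Balance at month 16: €578,847.2799… × (1 + 0.0075)^8 = €614,503.6054…
Penalty: 16 × 1.5% × €696,070.16 = €167,056.84…
Final settlement = outstanding balance + penalty = €614,503.6054… + €167,056.84… = €781,560.44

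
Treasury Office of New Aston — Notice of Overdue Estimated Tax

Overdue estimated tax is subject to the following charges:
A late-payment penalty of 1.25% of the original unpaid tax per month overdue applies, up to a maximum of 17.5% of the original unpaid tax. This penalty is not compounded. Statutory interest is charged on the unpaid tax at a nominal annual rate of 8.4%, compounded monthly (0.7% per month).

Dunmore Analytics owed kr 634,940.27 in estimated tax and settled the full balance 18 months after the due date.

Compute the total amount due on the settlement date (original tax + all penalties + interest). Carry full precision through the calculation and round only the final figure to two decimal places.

Penalty (uncapped): 18 × 1.25% × kr 634,940.27 = kr 142,861.56…; cap = 17.5% × kr 634,940.27 = kr 111,114.55… → penalty = kr 111,114.55…
Interest: kr 634,940.27 × ((1 + 0.007)^18 − 1) = kr 634,940.27 × 0.1337844… = kr 84,945.0912…
Total = kr 634,940.27 + kr 111,114.5473… + kr 84,945.0912… = kr 830,999.91

kr 830,999.91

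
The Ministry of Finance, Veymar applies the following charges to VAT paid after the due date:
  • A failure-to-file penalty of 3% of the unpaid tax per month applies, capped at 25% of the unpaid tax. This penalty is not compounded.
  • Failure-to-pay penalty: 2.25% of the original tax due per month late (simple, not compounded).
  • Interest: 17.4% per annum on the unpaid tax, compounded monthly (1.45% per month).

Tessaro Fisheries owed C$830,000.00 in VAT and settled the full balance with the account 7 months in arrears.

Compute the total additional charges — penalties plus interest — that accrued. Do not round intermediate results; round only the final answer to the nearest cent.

C$393,024.52

Failure-to-file: 7 × 3% × C$830,000.00 = C$174,300.00 (under the 25% cap)
Failure-to-pay penalty: 7 × 2.25% × C$830,000.00 = C$130,725.00
Interest: C$830,000.00 × ((1 + 0.0145)^7 − 1) = C$830,000.00 × 0.1060235… = C$87,999.5154…
Penalties + interest = C$305,025.0000 + C$87,999.5154… = C$393,024.52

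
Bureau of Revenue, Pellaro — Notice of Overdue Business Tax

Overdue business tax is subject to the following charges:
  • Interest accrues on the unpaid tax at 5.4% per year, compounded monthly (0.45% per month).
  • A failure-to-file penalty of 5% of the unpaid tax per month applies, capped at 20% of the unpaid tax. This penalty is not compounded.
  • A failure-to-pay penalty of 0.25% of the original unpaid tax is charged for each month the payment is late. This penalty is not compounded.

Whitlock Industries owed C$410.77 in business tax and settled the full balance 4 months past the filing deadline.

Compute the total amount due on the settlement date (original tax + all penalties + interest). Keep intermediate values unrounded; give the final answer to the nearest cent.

C$504.48

Failure-to-file: 4 × 5% × C$410.77 = C$82.15…, capped at 20% × C$410.77 = C$82.15…
Failure-to-pay penalty = 0.25% × C$410.77 × 4 mo = C$4.11…
Interest: C$410.77 × ((1 + 0.0045)^4 − 1) = C$410.77 × 0.0181219… = C$7.4439…
Total = C$410.77 + C$86.2617 + C$7.4439… = C$504.48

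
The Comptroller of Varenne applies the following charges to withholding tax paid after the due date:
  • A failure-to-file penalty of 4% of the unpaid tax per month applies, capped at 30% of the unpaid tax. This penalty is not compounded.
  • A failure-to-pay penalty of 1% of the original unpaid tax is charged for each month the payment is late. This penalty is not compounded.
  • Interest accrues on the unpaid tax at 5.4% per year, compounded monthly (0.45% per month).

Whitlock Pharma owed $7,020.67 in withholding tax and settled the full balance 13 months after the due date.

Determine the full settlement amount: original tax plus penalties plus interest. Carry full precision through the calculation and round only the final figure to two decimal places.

$10,461.54

Failure-to-file: 13 × 4% × $7,020.67 = $3,650.75…, capped at 30% × $7,020.67 = $2,106.20…
Failure-to-pay penalty: 13 × 1% × $7,020.67 = $912.69…
Interest: $7,020.67 × ((1 + 0.0045)^13 − 1) = $7,020.67 × 0.0601059… = $421.9834…
Total = $7,020.67 + $3,018.8881 + $421.9834… = $10,461.54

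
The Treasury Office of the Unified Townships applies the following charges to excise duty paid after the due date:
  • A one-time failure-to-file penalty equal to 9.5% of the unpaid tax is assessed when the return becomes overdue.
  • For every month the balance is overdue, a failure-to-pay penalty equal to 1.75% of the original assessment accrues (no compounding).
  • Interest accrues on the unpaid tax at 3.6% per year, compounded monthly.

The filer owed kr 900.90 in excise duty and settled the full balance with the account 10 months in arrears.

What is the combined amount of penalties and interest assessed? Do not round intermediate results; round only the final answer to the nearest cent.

kr 270.64

Failure-to-file penalty: 9.5% × kr 900.90 = kr 85.59…
Failure-to-pay penalty = 1.75% × kr 900.90 × 10 mo = kr 157.66…
Interest (3.6%/yr ÷ 12 = 0.3%/month): kr 900.90 × ((1 + 0.003)^10 − 1) = kr 27.3948…
Penalties + interest = kr 243.2430 + kr 27.3948… = kr 270.64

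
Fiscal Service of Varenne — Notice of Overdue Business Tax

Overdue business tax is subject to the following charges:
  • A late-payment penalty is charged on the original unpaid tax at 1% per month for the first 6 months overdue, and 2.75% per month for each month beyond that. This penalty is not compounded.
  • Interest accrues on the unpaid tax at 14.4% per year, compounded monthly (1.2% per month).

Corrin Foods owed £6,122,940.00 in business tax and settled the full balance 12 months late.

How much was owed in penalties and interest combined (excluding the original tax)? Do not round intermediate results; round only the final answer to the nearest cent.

Penalty, months 1–6: 6 × 1% × £6,122,940.00 = £367,376.40
Penalty, months 7–12: 6 × 2.75% × £6,122,940.00 = £1,010,285.10
Interest: £6,122,940.00 × ((1 + 0.012)^12 − 1) = £6,122,940.00 × 0.1538946… = £942,287.5502…
Penalties + interest = £1,377,661.5000 + £942,287.5502… = £2,319,949.05

£2,319,949.05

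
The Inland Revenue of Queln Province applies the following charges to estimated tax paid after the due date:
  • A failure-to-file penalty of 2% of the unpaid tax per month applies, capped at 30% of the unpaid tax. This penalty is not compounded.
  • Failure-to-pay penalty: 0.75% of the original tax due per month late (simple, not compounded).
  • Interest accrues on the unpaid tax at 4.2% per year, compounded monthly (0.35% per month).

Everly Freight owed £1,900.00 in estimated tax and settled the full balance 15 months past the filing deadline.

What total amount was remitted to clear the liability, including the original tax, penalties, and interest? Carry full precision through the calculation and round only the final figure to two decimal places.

Failure-to-file: 15 × 2% × £1,900.00 = £570.00, capped at 30% × £1,900.00 = £570.00
Failure-to-pay penalty = 0.75% × £1,900.00 × 15 mo = £213.75
Interest: £1,900.00 × ((1 + 0.0035)^15 − 1) = £1,900.00 × 0.0538060… = £102.2313…
Total = £1,900.00 + £783.7500 + £102.2313… = £2,785.98

£2,785.98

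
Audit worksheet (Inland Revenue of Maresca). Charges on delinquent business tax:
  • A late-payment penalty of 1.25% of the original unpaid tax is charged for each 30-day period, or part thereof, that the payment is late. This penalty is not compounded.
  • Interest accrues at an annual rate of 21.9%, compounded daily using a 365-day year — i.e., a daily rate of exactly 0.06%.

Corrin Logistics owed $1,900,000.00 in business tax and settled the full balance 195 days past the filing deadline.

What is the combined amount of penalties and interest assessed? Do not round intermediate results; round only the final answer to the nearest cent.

$402,001.98

Penalty periods: ⌈195/30⌉ = 7; penalty = 7 × 1.25% × $1,900,000.00 = $166,250.00
Interest: $1,900,000.00 × ((1 + 0.0006)^195 − 1) = $1,900,000.00 × 0.12407999… = $235,751.9802…
Penalties + interest = $166,250.0000 + $235,751.9802… = $402,001.98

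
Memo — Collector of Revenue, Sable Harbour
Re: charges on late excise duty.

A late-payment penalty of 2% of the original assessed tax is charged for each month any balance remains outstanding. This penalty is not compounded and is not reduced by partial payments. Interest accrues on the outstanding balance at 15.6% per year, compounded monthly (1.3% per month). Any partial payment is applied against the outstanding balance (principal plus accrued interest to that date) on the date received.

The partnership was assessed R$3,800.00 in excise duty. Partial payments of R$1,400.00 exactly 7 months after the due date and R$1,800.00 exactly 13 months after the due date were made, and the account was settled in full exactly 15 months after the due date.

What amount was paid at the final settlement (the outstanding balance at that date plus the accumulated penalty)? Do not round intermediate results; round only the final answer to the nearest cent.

R$2,352.88

Balance at month 7: R$3,800.0000 × (1 + 0.013)^7 = R$4,159.5822…
After R$1,400.00 payment: R$4,159.5822… − R$1,400.00 = R$2,759.5822…
Balance at month 13: R$2,759.5822… × (1 + 0.013)^6 = R$2,981.9476…
After R$1,800.00 payment: R$2,981.9476… − R$1,800.00 = R$1,181.9476…
Balance at month 15: R$1,181.9476… × (1 + 0.013)^2 = R$1,212.8780…
Penalty: 15 × 2% × R$3,800.00 = R$1,140.00
Final settlement = outstanding balance + penalty = R$1,212.8780… + R$1,140.00 = R$2,352.88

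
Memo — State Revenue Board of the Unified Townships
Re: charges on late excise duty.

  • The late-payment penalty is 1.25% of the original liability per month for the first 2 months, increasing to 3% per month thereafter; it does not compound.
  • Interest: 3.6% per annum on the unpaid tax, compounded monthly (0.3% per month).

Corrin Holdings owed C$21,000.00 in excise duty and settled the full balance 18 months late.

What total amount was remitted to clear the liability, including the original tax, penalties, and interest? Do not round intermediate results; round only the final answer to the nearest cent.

Penalty, months 1–2: 2 × 1.25% × C$21,000.00 = C$525.00
Penalty, months 3–18: 16 × 3% × C$21,000.00 = C$10,080.00
Interest: C$21,000.00 × ((1 + 0.003)^18 − 1) = C$21,000.00 × 0.0553993… = C$1,163.3849…
Total = C$21,000.00 + C$10,605.0000 + C$1,163.3849… = C$32,768.38

C$32,768.38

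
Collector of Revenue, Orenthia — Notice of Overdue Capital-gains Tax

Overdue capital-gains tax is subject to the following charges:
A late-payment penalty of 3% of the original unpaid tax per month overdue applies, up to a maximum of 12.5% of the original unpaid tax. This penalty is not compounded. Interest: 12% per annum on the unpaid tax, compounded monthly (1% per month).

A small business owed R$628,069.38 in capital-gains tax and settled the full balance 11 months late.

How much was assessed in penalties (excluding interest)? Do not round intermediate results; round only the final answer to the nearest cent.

R$78,508.67

Penalty (uncapped): 11 × 3% × R$628,069.38 = R$207,262.90…; cap = 12.5% × R$628,069.38 = R$78,508.67… → penalty = R$78,508.67…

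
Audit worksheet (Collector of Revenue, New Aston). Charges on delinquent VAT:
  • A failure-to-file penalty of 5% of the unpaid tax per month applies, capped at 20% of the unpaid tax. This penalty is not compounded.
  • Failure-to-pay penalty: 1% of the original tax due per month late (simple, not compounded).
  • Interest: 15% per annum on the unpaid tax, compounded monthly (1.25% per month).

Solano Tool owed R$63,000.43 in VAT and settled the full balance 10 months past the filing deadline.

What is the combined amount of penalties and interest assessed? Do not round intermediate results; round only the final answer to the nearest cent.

R$27,233.25

Failure-to-file: 10 × 5% × R$63,000.43 = R$31,500.22…, capped at 20% × R$63,000.43 = R$12,600.09…
Failure-to-pay penalty = 1% × R$63,000.43 × 10 mo = R$6,300.04…
Interest: R$63,000.43 × ((1 + 0.0125)^10 − 1) = R$63,000.43 × 0.1322708… = R$8,333.1191…
Penalties + interest = R$18,900.1290 + R$8,333.1191… = R$27,233.25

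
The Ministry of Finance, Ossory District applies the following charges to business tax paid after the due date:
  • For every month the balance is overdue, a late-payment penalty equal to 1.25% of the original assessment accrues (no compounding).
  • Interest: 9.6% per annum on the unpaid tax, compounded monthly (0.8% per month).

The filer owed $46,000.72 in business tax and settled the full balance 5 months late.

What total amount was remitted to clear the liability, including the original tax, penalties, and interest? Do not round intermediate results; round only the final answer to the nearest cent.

$50,745.47

Late-payment penalty: 5 × 1.25% × $46,000.72 = $2,875.05…
Interest: $46,000.72 × ((1 + 0.008)^5 − 1) = $46,000.72 × 0.0406451… = $1,869.7057…
Total = $46,000.72 + $2,875.0450 + $1,869.7057… = $50,745.47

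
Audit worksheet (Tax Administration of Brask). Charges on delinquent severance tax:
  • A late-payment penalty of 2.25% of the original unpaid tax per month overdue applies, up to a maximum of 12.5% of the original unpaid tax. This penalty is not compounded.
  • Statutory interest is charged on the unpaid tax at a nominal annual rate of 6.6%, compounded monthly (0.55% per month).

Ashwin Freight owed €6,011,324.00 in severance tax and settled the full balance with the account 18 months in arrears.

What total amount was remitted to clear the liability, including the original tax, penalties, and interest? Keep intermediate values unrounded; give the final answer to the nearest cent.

€7,386,515.69

Penalty (uncapped): 18 × 2.25% × €6,011,324.00 = €2,434,586.22; cap = 12.5% × €6,011,324.00 = €751,415.50 → penalty = €751,415.50
Interest: €6,011,324.00 × ((1 + 0.0055)^18 − 1) = €6,011,324.00 × 0.1037669… = €623,776.1903…
Total = €6,011,324.00 + €751,415.5000 + €623,776.1903… = €7,386,515.69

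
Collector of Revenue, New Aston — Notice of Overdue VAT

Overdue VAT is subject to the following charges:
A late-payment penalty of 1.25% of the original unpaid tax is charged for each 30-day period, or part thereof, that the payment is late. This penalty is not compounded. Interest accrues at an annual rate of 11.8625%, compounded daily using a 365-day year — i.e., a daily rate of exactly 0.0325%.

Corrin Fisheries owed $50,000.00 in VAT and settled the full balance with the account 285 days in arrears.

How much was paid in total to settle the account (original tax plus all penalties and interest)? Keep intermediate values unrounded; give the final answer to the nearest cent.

$61,101.69

Penalty periods: ⌈285/30⌉ = 10; penalty = 10 × 1.25% × $50,000.00 = $6,250.00
Interest: $50,000.00 × ((1 + 0.000325)^285 − 1) = $50,000.00 × 0.09703376… = $4,851.6878…
Total = $50,000.00 + $6,250.0000 + $4,851.6878… = $61,101.69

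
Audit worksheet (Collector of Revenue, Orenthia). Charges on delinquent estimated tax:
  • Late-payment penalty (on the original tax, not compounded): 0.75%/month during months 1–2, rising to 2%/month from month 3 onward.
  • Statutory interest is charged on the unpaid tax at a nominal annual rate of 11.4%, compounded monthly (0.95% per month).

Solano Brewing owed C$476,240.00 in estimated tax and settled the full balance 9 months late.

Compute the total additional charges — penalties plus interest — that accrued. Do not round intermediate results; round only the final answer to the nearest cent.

Penalty, months 1–2: 2 × 0.75% × C$476,240.00 = C$7,143.60
Penalty, months 3–9: 7 × 2% × C$476,240.00 = C$66,673.60
Interest: C$476,240.00 × ((1 + 0.0095)^9 − 1) = C$476,240.00 × 0.0888221… = C$42,300.6158…
Penalties + interest = C$73,817.2000 + C$42,300.6158… = C$116,117.82

C$116,117.82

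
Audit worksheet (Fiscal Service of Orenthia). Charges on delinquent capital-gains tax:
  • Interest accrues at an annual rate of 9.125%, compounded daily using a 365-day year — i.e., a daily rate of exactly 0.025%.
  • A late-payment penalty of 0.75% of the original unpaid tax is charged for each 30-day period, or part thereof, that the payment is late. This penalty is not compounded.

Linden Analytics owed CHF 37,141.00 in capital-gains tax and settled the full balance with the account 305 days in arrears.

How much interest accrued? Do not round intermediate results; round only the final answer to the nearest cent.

CHF 2,942.39

Interest: CHF 37,141.00 × ((1 + 0.00025)^305 − 1) = CHF 37,141.00 × 0.07922206… = CHF 2,942.3867…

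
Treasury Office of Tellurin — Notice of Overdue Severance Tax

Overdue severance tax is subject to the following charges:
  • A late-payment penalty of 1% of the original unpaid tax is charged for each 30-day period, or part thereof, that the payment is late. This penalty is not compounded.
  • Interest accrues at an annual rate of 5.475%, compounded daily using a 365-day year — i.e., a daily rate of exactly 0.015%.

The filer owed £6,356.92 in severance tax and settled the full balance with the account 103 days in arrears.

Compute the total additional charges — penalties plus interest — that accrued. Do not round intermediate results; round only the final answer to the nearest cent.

Penalty periods: ⌈103/30⌉ = 4; penalty = 4 × 1% × £6,356.92 = £254.28…
Interest: £6,356.92 × ((1 + 0.00015)^103 − 1) = £6,356.92 × 0.01556879… = £98.9696…
Penalties + interest = £254.2768 + £98.9696… = £353.25

£353.25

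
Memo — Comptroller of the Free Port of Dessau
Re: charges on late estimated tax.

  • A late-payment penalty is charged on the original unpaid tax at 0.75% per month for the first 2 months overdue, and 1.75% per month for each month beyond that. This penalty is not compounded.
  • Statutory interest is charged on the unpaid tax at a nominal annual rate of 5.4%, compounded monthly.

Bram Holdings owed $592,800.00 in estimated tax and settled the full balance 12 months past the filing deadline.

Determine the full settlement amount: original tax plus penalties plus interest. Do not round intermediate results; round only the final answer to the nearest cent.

$738,247.48

Penalty, months 1–2: 2 × 0.75% × $592,800.00 = $8,892.00
Penalty, months 3–12: 10 × 1.75% × $592,800.00 = $103,740.00
Interest (5.4%/yr ÷ 12 = 0.45%/month): $592,800.00 × ((1 + 0.0045)^12 − 1) = $32,815.4826…
Total = $592,800.00 + $112,632.0000 + $32,815.4826… = $738,247.48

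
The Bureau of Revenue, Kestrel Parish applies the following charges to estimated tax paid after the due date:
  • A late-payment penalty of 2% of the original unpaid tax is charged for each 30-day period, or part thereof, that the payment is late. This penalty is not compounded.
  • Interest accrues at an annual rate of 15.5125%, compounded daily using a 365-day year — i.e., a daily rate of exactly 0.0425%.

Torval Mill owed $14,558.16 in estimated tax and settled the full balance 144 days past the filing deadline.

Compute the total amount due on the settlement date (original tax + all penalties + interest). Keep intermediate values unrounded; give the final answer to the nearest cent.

$16,932.56

Penalty periods: ⌈144/30⌉ = 5; penalty = 5 × 2% × $14,558.16 = $1,455.82…
Interest: $14,558.16 × ((1 + 0.000425)^144 − 1) = $14,558.16 × 0.06309769… = $918.5863…
Total = $14,558.16 + $1,455.8160 + $918.5863… = $16,932.56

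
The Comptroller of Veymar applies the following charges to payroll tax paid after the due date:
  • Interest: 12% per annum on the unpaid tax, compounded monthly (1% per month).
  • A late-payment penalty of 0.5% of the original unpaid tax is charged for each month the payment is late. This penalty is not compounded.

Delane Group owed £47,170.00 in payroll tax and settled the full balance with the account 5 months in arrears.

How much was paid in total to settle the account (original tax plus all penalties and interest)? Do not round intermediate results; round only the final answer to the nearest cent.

Late-payment penalty = 0.5% × £47,170.00 × 5 mo = £1,179.25
Interest: £47,170.00 × ((1 + 0.01)^5 − 1) = £47,170.00 × 0.0510101… = £2,406.1441…
Total = £47,170.00 + £1,179.2500 + £2,406.1441… = £50,755.39

£50,755.39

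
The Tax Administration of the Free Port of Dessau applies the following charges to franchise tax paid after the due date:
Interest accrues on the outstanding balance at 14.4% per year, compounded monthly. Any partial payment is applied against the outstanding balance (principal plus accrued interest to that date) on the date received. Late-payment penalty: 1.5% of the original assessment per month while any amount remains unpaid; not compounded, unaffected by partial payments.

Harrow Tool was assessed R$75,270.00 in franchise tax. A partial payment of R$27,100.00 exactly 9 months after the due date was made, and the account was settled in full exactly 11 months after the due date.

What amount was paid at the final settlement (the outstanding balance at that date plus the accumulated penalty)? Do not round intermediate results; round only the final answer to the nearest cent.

Monthly rate = 14.4% ÷ 12 = 1.2%
Balance at month 9: R$75,270.0000 × (1 + 0.012)^9 = R$83,800.4843…
After R$27,100.00 payment: R$83,800.4843… − R$27,100.00 = R$56,700.4843…
Balance at month 11: R$56,700.4843… × (1 + 0.012)^2 = R$58,069.4608…
Penalty: 11 × 1.5% × R$75,270.00 = R$12,419.55
Final settlement = outstanding balance + penalty = R$58,069.4608… + R$12,419.55 = R$70,489.01

R$70,489.01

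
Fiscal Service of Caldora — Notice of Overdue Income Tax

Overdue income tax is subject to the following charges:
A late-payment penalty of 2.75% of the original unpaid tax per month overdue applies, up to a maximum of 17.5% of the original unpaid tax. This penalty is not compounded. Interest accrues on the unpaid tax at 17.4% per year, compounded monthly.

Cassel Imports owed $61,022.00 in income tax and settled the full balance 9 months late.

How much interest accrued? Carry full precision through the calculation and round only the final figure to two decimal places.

Interest (17.4%/yr ÷ 12 = 1.45%/month): $61,022.00 × ((1 + 0.0145)^9 − 1) = $8,441.2182…

$8,441.22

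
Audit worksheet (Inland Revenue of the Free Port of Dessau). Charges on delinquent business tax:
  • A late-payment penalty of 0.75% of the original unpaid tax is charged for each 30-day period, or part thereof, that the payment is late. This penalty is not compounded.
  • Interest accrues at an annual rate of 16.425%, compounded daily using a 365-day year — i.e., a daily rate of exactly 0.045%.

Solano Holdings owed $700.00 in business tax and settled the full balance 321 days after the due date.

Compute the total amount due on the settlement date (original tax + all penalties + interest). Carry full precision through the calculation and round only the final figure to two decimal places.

Penalty periods: ⌈321/30⌉ = 11; penalty = 11 × 0.75% × $700.00 = $57.75
Interest: $700.00 × ((1 + 0.00045)^321 − 1) = $700.00 × 0.15536638… = $108.7565…
Total = $700.00 + $57.7500 + $108.7565… = $866.51

$866.51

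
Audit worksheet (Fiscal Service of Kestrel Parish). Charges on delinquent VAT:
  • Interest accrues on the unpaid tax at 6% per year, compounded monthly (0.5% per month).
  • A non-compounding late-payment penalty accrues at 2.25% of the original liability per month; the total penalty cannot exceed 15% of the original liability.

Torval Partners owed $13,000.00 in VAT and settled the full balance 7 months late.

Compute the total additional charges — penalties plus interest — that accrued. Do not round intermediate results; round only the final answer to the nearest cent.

Penalty (uncapped): 7 × 2.25% × $13,000.00 = $2,047.50; cap = 15% × $13,000.00 = $1,950.00 → penalty = $1,950.00
Interest: $13,000.00 × ((1 + 0.005)^7 − 1) = $13,000.00 × 0.0355294… = $461.8822…
Penalties + interest = $1,950.0000 + $461.8822… = $2,411.88

$2,411.88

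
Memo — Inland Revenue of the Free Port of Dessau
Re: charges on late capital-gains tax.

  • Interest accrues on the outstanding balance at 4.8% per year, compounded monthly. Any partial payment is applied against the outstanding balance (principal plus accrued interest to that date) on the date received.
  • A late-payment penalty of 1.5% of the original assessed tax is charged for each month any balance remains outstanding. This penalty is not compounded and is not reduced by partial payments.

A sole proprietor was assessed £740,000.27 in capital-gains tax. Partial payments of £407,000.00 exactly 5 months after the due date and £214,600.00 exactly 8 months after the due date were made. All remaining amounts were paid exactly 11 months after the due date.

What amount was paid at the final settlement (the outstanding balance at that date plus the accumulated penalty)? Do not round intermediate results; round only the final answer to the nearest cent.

Monthly rate = 4.8% ÷ 12 = 0.4%
Balance at month 5: £740,000.2700 × (1 + 0.004)^5 = £754,919.1500…
After £407,000.00 payment: £754,919.1500… − £407,000.00 = £347,919.1500…
Balance at month 8: £347,919.1500… × (1 + 0.004)^3 = £352,110.9022…
After £214,600.00 payment: £352,110.9022… − £214,600.00 = £137,510.9022…
Balance at month 11: £137,510.9022… × (1 + 0.004)^3 = £139,167.6423…
Penalty: 11 × 1.5% × £740,000.27 = £122,100.04…
Final settlement = outstanding balance + penalty = £139,167.6423… + £122,100.04… = £261,267.69

£261,267.69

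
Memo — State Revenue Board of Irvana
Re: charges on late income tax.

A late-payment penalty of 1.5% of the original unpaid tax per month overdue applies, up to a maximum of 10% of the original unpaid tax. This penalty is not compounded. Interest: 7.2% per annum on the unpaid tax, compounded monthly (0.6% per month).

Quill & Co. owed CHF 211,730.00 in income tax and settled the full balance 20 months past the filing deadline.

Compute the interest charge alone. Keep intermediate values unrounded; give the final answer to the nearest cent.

CHF 26,909.32

Interest: CHF 211,730.00 × ((1 + 0.006)^20 − 1) = CHF 211,730.00 × 0.1270926… = CHF 26,909.3250…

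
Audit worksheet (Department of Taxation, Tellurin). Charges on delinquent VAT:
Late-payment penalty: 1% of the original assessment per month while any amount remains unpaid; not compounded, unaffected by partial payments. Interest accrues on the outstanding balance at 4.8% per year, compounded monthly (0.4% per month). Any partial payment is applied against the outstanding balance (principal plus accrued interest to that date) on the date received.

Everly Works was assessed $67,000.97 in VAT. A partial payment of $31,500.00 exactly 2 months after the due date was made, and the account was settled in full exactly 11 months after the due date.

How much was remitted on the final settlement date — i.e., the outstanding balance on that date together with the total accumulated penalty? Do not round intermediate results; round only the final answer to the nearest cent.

$44,726.48

Balance at month 2: $67,000.9700 × (1 + 0.004)^2 = $67,538.0498…
After $31,500.00 payment: $67,538.0498… − $31,500.00 = $36,038.0498…
Balance at month 11: $36,038.0498… × (1 + 0.004)^9 = $37,356.3724…
Penalty: 11 × 1% × $67,000.97 = $7,370.11…
Final settlement = outstanding balance + penalty = $37,356.3724… + $7,370.11… = $44,726.48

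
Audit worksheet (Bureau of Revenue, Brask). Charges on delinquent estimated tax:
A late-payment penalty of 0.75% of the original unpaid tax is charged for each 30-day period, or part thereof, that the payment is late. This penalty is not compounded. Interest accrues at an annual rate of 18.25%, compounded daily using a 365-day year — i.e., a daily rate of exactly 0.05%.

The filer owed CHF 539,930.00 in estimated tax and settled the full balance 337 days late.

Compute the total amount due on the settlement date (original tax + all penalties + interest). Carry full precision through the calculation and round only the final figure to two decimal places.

CHF 687,589.19

Penalty periods: ⌈337/30⌉ = 12; penalty = 12 × 0.75% × CHF 539,930.00 = CHF 48,593.70
Interest: CHF 539,930.00 × ((1 + 0.0005)^337 − 1) = CHF 539,930.00 × 0.18347839… = CHF 99,065.4862…
Total = CHF 539,930.00 + CHF 48,593.7000 + CHF 99,065.4862… = CHF 687,589.19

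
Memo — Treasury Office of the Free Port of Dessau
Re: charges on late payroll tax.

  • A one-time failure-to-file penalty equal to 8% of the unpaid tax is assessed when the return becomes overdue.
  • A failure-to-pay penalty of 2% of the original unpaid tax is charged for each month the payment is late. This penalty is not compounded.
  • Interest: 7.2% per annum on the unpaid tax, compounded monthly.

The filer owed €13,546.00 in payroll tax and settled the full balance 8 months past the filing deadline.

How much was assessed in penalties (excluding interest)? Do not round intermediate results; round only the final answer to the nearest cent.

€3,251.04

Failure-to-file penalty: 8% × €13,546.00 = €1,083.68
Failure-to-pay penalty: 8 × 2% × €13,546.00 = €2,167.36
Total penalty = €1,083.68 + €2,167.36 = €3,251.04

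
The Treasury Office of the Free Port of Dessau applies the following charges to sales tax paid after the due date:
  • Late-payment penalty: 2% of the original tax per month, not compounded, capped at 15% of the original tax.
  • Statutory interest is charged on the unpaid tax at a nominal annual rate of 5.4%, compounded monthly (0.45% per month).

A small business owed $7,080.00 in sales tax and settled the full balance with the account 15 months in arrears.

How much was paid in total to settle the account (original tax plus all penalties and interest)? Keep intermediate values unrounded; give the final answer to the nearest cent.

Penalty (uncapped): 15 × 2% × $7,080.00 = $2,124.00; cap = 15% × $7,080.00 = $1,062.00 → penalty = $1,062.00
Interest: $7,080.00 × ((1 + 0.0045)^15 − 1) = $7,080.00 × 0.0696683… = $493.2514…
Total = $7,080.00 + $1,062.0000 + $493.2514… = $8,635.25

$8,635.25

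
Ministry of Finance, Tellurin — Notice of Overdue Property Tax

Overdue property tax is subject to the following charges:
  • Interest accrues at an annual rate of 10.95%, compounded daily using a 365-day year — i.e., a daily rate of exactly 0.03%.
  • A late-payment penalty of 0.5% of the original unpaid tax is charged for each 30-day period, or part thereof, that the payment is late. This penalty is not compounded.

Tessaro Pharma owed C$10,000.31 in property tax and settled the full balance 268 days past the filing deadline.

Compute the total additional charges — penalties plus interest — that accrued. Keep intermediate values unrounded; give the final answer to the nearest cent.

C$1,287.11

Penalty periods: ⌈268/30⌉ = 9; penalty = 9 × 0.5% × C$10,000.31 = C$450.01…
Interest: C$10,000.31 × ((1 + 0.0003)^268 − 1) = C$10,000.31 × 0.08370740… = C$837.1000…
Penalties + interest = C$450.0140… + C$837.1000… = C$1,287.11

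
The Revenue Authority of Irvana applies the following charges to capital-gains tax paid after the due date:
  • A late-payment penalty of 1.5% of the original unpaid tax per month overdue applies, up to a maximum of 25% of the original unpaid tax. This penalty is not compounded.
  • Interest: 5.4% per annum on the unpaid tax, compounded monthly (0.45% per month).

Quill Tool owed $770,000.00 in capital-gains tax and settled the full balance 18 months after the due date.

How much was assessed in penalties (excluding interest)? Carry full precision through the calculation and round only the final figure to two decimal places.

$192,500.00

Penalty (uncapped): 18 × 1.5% × $770,000.00 = $207,900.00; cap = 25% × $770,000.00 = $192,500.00 → penalty = $192,500.00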